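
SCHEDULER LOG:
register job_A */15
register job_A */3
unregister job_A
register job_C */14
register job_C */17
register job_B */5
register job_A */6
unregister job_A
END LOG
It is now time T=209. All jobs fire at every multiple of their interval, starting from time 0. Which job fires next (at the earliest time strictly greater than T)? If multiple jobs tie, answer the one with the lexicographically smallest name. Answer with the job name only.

Op 1: register job_A */15 -> active={job_A:*/15}
Op 2: register job_A */3 -> active={job_A:*/3}
Op 3: unregister job_A -> active={}
Op 4: register job_C */14 -> active={job_C:*/14}
Op 5: register job_C */17 -> active={job_C:*/17}
Op 6: register job_B */5 -> active={job_B:*/5, job_C:*/17}
Op 7: register job_A */6 -> active={job_A:*/6, job_B:*/5, job_C:*/17}
Op 8: unregister job_A -> active={job_B:*/5, job_C:*/17}
  job_B: interval 5, next fire after T=209 is 210
  job_C: interval 17, next fire after T=209 is 221
Earliest = 210, winner (lex tiebreak) = job_B

Answer: job_B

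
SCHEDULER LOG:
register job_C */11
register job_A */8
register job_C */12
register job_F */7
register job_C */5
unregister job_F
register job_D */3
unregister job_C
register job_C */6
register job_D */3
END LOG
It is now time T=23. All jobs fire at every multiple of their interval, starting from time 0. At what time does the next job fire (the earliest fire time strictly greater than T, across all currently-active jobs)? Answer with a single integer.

Answer: 24

Derivation:
Op 1: register job_C */11 -> active={job_C:*/11}
Op 2: register job_A */8 -> active={job_A:*/8, job_C:*/11}
Op 3: register job_C */12 -> active={job_A:*/8, job_C:*/12}
Op 4: register job_F */7 -> active={job_A:*/8, job_C:*/12, job_F:*/7}
Op 5: register job_C */5 -> active={job_A:*/8, job_C:*/5, job_F:*/7}
Op 6: unregister job_F -> active={job_A:*/8, job_C:*/5}
Op 7: register job_D */3 -> active={job_A:*/8, job_C:*/5, job_D:*/3}
Op 8: unregister job_C -> active={job_A:*/8, job_D:*/3}
Op 9: register job_C */6 -> active={job_A:*/8, job_C:*/6, job_D:*/3}
Op 10: register job_D */3 -> active={job_A:*/8, job_C:*/6, job_D:*/3}
  job_A: interval 8, next fire after T=23 is 24
  job_C: interval 6, next fire after T=23 is 24
  job_D: interval 3, next fire after T=23 is 24
Earliest fire time = 24 (job job_A)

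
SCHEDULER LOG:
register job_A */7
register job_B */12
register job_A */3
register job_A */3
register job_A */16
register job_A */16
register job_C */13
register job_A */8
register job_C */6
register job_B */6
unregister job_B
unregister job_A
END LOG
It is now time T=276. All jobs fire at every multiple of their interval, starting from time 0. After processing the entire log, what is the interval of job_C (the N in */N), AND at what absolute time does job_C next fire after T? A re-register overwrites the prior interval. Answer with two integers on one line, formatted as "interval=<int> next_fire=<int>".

Op 1: register job_A */7 -> active={job_A:*/7}
Op 2: register job_B */12 -> active={job_A:*/7, job_B:*/12}
Op 3: register job_A */3 -> active={job_A:*/3, job_B:*/12}
Op 4: register job_A */3 -> active={job_A:*/3, job_B:*/12}
Op 5: register job_A */16 -> active={job_A:*/16, job_B:*/12}
Op 6: register job_A */16 -> active={job_A:*/16, job_B:*/12}
Op 7: register job_C */13 -> active={job_A:*/16, job_B:*/12, job_C:*/13}
Op 8: register job_A */8 -> active={job_A:*/8, job_B:*/12, job_C:*/13}
Op 9: register job_C */6 -> active={job_A:*/8, job_B:*/12, job_C:*/6}
Op 10: register job_B */6 -> active={job_A:*/8, job_B:*/6, job_C:*/6}
Op 11: unregister job_B -> active={job_A:*/8, job_C:*/6}
Op 12: unregister job_A -> active={job_C:*/6}
Final interval of job_C = 6
Next fire of job_C after T=276: (276//6+1)*6 = 282

Answer: interval=6 next_fire=282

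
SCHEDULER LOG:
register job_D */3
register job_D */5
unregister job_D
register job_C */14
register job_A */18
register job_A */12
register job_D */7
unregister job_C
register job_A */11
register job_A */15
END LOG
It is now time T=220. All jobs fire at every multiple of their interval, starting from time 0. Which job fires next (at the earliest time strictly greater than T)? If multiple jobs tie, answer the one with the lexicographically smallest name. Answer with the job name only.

Op 1: register job_D */3 -> active={job_D:*/3}
Op 2: register job_D */5 -> active={job_D:*/5}
Op 3: unregister job_D -> active={}
Op 4: register job_C */14 -> active={job_C:*/14}
Op 5: register job_A */18 -> active={job_A:*/18, job_C:*/14}
Op 6: register job_A */12 -> active={job_A:*/12, job_C:*/14}
Op 7: register job_D */7 -> active={job_A:*/12, job_C:*/14, job_D:*/7}
Op 8: unregister job_C -> active={job_A:*/12, job_D:*/7}
Op 9: register job_A */11 -> active={job_A:*/11, job_D:*/7}
Op 10: register job_A */15 -> active={job_A:*/15, job_D:*/7}
  job_A: interval 15, next fire after T=220 is 225
  job_D: interval 7, next fire after T=220 is 224
Earliest = 224, winner (lex tiebreak) = job_D

Answer: job_D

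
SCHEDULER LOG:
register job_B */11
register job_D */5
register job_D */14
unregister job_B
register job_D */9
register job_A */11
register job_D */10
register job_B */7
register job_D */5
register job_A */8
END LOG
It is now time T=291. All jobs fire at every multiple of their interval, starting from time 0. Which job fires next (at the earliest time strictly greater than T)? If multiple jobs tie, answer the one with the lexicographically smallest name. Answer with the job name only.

Answer: job_B

Derivation:
Op 1: register job_B */11 -> active={job_B:*/11}
Op 2: register job_D */5 -> active={job_B:*/11, job_D:*/5}
Op 3: register job_D */14 -> active={job_B:*/11, job_D:*/14}
Op 4: unregister job_B -> active={job_D:*/14}
Op 5: register job_D */9 -> active={job_D:*/9}
Op 6: register job_A */11 -> active={job_A:*/11, job_D:*/9}
Op 7: register job_D */10 -> active={job_A:*/11, job_D:*/10}
Op 8: register job_B */7 -> active={job_A:*/11, job_B:*/7, job_D:*/10}
Op 9: register job_D */5 -> active={job_A:*/11, job_B:*/7, job_D:*/5}
Op 10: register job_A */8 -> active={job_A:*/8, job_B:*/7, job_D:*/5}
  job_A: interval 8, next fire after T=291 is 296
  job_B: interval 7, next fire after T=291 is 294
  job_D: interval 5, next fire after T=291 is 295
Earliest = 294, winner (lex tiebreak) = job_B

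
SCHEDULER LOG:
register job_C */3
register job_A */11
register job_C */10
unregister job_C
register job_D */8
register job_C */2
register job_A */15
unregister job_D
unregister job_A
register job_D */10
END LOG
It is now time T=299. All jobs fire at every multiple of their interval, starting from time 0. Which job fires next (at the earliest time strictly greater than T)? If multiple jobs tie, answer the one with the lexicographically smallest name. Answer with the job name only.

Op 1: register job_C */3 -> active={job_C:*/3}
Op 2: register job_A */11 -> active={job_A:*/11, job_C:*/3}
Op 3: register job_C */10 -> active={job_A:*/11, job_C:*/10}
Op 4: unregister job_C -> active={job_A:*/11}
Op 5: register job_D */8 -> active={job_A:*/11, job_D:*/8}
Op 6: register job_C */2 -> active={job_A:*/11, job_C:*/2, job_D:*/8}
Op 7: register job_A */15 -> active={job_A:*/15, job_C:*/2, job_D:*/8}
Op 8: unregister job_D -> active={job_A:*/15, job_C:*/2}
Op 9: unregister job_A -> active={job_C:*/2}
Op 10: register job_D */10 -> active={job_C:*/2, job_D:*/10}
  job_C: interval 2, next fire after T=299 is 300
  job_D: interval 10, next fire after T=299 is 300
Earliest = 300, winner (lex tiebreak) = job_C

Answer: job_C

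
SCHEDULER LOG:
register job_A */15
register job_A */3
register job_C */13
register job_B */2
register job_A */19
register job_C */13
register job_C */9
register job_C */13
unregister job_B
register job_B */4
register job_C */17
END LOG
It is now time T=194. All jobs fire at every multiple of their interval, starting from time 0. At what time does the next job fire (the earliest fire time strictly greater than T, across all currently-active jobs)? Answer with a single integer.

Op 1: register job_A */15 -> active={job_A:*/15}
Op 2: register job_A */3 -> active={job_A:*/3}
Op 3: register job_C */13 -> active={job_A:*/3, job_C:*/13}
Op 4: register job_B */2 -> active={job_A:*/3, job_B:*/2, job_C:*/13}
Op 5: register job_A */19 -> active={job_A:*/19, job_B:*/2, job_C:*/13}
Op 6: register job_C */13 -> active={job_A:*/19, job_B:*/2, job_C:*/13}
Op 7: register job_C */9 -> active={job_A:*/19, job_B:*/2, job_C:*/9}
Op 8: register job_C */13 -> active={job_A:*/19, job_B:*/2, job_C:*/13}
Op 9: unregister job_B -> active={job_A:*/19, job_C:*/13}
Op 10: register job_B */4 -> active={job_A:*/19, job_B:*/4, job_C:*/13}
Op 11: register job_C */17 -> active={job_A:*/19, job_B:*/4, job_C:*/17}
  job_A: interval 19, next fire after T=194 is 209
  job_B: interval 4, next fire after T=194 is 196
  job_C: interval 17, next fire after T=194 is 204
Earliest fire time = 196 (job job_B)

Answer: 196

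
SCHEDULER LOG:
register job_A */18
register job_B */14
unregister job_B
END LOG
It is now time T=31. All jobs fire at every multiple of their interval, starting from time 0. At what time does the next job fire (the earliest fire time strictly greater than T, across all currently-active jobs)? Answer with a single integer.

Op 1: register job_A */18 -> active={job_A:*/18}
Op 2: register job_B */14 -> active={job_A:*/18, job_B:*/14}
Op 3: unregister job_B -> active={job_A:*/18}
  job_A: interval 18, next fire after T=31 is 36
Earliest fire time = 36 (job job_A)

Answer: 36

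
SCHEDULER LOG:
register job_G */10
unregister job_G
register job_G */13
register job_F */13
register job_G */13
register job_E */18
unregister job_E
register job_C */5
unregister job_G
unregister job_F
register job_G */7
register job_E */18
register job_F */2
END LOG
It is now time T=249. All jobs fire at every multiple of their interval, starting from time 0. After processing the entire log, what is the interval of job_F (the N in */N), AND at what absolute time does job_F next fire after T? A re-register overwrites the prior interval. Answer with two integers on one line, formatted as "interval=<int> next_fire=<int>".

Answer: interval=2 next_fire=250

Derivation:
Op 1: register job_G */10 -> active={job_G:*/10}
Op 2: unregister job_G -> active={}
Op 3: register job_G */13 -> active={job_G:*/13}
Op 4: register job_F */13 -> active={job_F:*/13, job_G:*/13}
Op 5: register job_G */13 -> active={job_F:*/13, job_G:*/13}
Op 6: register job_E */18 -> active={job_E:*/18, job_F:*/13, job_G:*/13}
Op 7: unregister job_E -> active={job_F:*/13, job_G:*/13}
Op 8: register job_C */5 -> active={job_C:*/5, job_F:*/13, job_G:*/13}
Op 9: unregister job_G -> active={job_C:*/5, job_F:*/13}
Op 10: unregister job_F -> active={job_C:*/5}
Op 11: register job_G */7 -> active={job_C:*/5, job_G:*/7}
Op 12: register job_E */18 -> active={job_C:*/5, job_E:*/18, job_G:*/7}
Op 13: register job_F */2 -> active={job_C:*/5, job_E:*/18, job_F:*/2, job_G:*/7}
Final interval of job_F = 2
Next fire of job_F after T=249: (249//2+1)*2 = 250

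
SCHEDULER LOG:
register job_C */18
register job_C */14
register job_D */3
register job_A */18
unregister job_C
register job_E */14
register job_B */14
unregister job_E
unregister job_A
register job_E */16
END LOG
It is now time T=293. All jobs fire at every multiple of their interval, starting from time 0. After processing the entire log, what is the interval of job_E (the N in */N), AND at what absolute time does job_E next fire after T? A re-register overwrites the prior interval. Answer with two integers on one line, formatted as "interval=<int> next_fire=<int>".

Answer: interval=16 next_fire=304

Derivation:
Op 1: register job_C */18 -> active={job_C:*/18}
Op 2: register job_C */14 -> active={job_C:*/14}
Op 3: register job_D */3 -> active={job_C:*/14, job_D:*/3}
Op 4: register job_A */18 -> active={job_A:*/18, job_C:*/14, job_D:*/3}
Op 5: unregister job_C -> active={job_A:*/18, job_D:*/3}
Op 6: register job_E */14 -> active={job_A:*/18, job_D:*/3, job_E:*/14}
Op 7: register job_B */14 -> active={job_A:*/18, job_B:*/14, job_D:*/3, job_E:*/14}
Op 8: unregister job_E -> active={job_A:*/18, job_B:*/14, job_D:*/3}
Op 9: unregister job_A -> active={job_B:*/14, job_D:*/3}
Op 10: register job_E */16 -> active={job_B:*/14, job_D:*/3, job_E:*/16}
Final interval of job_E = 16
Next fire of job_E after T=293: (293//16+1)*16 = 304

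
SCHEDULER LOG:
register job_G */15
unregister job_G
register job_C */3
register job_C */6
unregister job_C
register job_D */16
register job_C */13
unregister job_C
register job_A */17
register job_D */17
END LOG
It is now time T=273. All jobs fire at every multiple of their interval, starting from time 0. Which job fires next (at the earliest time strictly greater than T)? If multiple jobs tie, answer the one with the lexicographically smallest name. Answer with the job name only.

Op 1: register job_G */15 -> active={job_G:*/15}
Op 2: unregister job_G -> active={}
Op 3: register job_C */3 -> active={job_C:*/3}
Op 4: register job_C */6 -> active={job_C:*/6}
Op 5: unregister job_C -> active={}
Op 6: register job_D */16 -> active={job_D:*/16}
Op 7: register job_C */13 -> active={job_C:*/13, job_D:*/16}
Op 8: unregister job_C -> active={job_D:*/16}
Op 9: register job_A */17 -> active={job_A:*/17, job_D:*/16}
Op 10: register job_D */17 -> active={job_A:*/17, job_D:*/17}
  job_A: interval 17, next fire after T=273 is 289
  job_D: interval 17, next fire after T=273 is 289
Earliest = 289, winner (lex tiebreak) = job_A

Answer: job_A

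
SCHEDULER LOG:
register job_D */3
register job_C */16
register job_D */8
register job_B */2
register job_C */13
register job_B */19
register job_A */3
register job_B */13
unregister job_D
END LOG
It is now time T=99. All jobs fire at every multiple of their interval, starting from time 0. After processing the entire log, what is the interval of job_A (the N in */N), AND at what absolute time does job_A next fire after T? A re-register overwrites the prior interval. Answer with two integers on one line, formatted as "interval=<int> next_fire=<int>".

Answer: interval=3 next_fire=102

Derivation:
Op 1: register job_D */3 -> active={job_D:*/3}
Op 2: register job_C */16 -> active={job_C:*/16, job_D:*/3}
Op 3: register job_D */8 -> active={job_C:*/16, job_D:*/8}
Op 4: register job_B */2 -> active={job_B:*/2, job_C:*/16, job_D:*/8}
Op 5: register job_C */13 -> active={job_B:*/2, job_C:*/13, job_D:*/8}
Op 6: register job_B */19 -> active={job_B:*/19, job_C:*/13, job_D:*/8}
Op 7: register job_A */3 -> active={job_A:*/3, job_B:*/19, job_C:*/13, job_D:*/8}
Op 8: register job_B */13 -> active={job_A:*/3, job_B:*/13, job_C:*/13, job_D:*/8}
Op 9: unregister job_D -> active={job_A:*/3, job_B:*/13, job_C:*/13}
Final interval of job_A = 3
Next fire of job_A after T=99: (99//3+1)*3 = 102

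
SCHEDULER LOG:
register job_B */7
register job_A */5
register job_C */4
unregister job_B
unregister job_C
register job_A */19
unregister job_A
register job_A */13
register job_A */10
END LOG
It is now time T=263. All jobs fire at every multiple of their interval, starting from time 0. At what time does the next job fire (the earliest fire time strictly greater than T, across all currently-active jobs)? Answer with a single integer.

Answer: 270

Derivation:
Op 1: register job_B */7 -> active={job_B:*/7}
Op 2: register job_A */5 -> active={job_A:*/5, job_B:*/7}
Op 3: register job_C */4 -> active={job_A:*/5, job_B:*/7, job_C:*/4}
Op 4: unregister job_B -> active={job_A:*/5, job_C:*/4}
Op 5: unregister job_C -> active={job_A:*/5}
Op 6: register job_A */19 -> active={job_A:*/19}
Op 7: unregister job_A -> active={}
Op 8: register job_A */13 -> active={job_A:*/13}
Op 9: register job_A */10 -> active={job_A:*/10}
  job_A: interval 10, next fire after T=263 is 270
Earliest fire time = 270 (job job_A)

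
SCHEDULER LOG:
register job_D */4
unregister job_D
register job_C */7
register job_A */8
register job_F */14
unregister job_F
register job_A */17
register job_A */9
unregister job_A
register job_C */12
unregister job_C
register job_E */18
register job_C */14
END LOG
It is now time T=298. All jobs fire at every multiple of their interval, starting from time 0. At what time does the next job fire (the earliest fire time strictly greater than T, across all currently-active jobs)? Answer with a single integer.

Op 1: register job_D */4 -> active={job_D:*/4}
Op 2: unregister job_D -> active={}
Op 3: register job_C */7 -> active={job_C:*/7}
Op 4: register job_A */8 -> active={job_A:*/8, job_C:*/7}
Op 5: register job_F */14 -> active={job_A:*/8, job_C:*/7, job_F:*/14}
Op 6: unregister job_F -> active={job_A:*/8, job_C:*/7}
Op 7: register job_A */17 -> active={job_A:*/17, job_C:*/7}
Op 8: register job_A */9 -> active={job_A:*/9, job_C:*/7}
Op 9: unregister job_A -> active={job_C:*/7}
Op 10: register job_C */12 -> active={job_C:*/12}
Op 11: unregister job_C -> active={}
Op 12: register job_E */18 -> active={job_E:*/18}
Op 13: register job_C */14 -> active={job_C:*/14, job_E:*/18}
  job_C: interval 14, next fire after T=298 is 308
  job_E: interval 18, next fire after T=298 is 306
Earliest fire time = 306 (job job_E)

Answer: 306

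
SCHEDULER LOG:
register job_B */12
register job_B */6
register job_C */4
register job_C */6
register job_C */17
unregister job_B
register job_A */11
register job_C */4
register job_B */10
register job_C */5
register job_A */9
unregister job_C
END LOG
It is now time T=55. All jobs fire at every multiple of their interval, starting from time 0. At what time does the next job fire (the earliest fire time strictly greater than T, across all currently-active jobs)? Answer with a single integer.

Op 1: register job_B */12 -> active={job_B:*/12}
Op 2: register job_B */6 -> active={job_B:*/6}
Op 3: register job_C */4 -> active={job_B:*/6, job_C:*/4}
Op 4: register job_C */6 -> active={job_B:*/6, job_C:*/6}
Op 5: register job_C */17 -> active={job_B:*/6, job_C:*/17}
Op 6: unregister job_B -> active={job_C:*/17}
Op 7: register job_A */11 -> active={job_A:*/11, job_C:*/17}
Op 8: register job_C */4 -> active={job_A:*/11, job_C:*/4}
Op 9: register job_B */10 -> active={job_A:*/11, job_B:*/10, job_C:*/4}
Op 10: register job_C */5 -> active={job_A:*/11, job_B:*/10, job_C:*/5}
Op 11: register job_A */9 -> active={job_A:*/9, job_B:*/10, job_C:*/5}
Op 12: unregister job_C -> active={job_A:*/9, job_B:*/10}
  job_A: interval 9, next fire after T=55 is 63
  job_B: interval 10, next fire after T=55 is 60
Earliest fire time = 60 (job job_B)

Answer: 60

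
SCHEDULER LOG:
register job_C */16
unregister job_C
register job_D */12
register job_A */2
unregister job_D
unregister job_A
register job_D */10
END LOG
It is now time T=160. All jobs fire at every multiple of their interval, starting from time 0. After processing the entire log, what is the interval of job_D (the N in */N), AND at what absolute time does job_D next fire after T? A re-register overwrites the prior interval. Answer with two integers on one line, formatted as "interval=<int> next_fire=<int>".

Answer: interval=10 next_fire=170

Derivation:
Op 1: register job_C */16 -> active={job_C:*/16}
Op 2: unregister job_C -> active={}
Op 3: register job_D */12 -> active={job_D:*/12}
Op 4: register job_A */2 -> active={job_A:*/2, job_D:*/12}
Op 5: unregister job_D -> active={job_A:*/2}
Op 6: unregister job_A -> active={}
Op 7: register job_D */10 -> active={job_D:*/10}
Final interval of job_D = 10
Next fire of job_D after T=160: (160//10+1)*10 = 170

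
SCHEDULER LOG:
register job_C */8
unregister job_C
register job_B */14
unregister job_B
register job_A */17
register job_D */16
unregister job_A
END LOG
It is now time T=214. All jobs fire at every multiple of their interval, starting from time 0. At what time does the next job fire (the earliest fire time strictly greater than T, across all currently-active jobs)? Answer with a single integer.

Answer: 224

Derivation:
Op 1: register job_C */8 -> active={job_C:*/8}
Op 2: unregister job_C -> active={}
Op 3: register job_B */14 -> active={job_B:*/14}
Op 4: unregister job_B -> active={}
Op 5: register job_A */17 -> active={job_A:*/17}
Op 6: register job_D */16 -> active={job_A:*/17, job_D:*/16}
Op 7: unregister job_A -> active={job_D:*/16}
  job_D: interval 16, next fire after T=214 is 224
Earliest fire time = 224 (job job_D)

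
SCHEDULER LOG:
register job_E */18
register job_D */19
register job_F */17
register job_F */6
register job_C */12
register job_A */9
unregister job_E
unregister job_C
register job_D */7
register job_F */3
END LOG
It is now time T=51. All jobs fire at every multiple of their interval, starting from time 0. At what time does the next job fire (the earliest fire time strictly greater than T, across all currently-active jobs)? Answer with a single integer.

Answer: 54

Derivation:
Op 1: register job_E */18 -> active={job_E:*/18}
Op 2: register job_D */19 -> active={job_D:*/19, job_E:*/18}
Op 3: register job_F */17 -> active={job_D:*/19, job_E:*/18, job_F:*/17}
Op 4: register job_F */6 -> active={job_D:*/19, job_E:*/18, job_F:*/6}
Op 5: register job_C */12 -> active={job_C:*/12, job_D:*/19, job_E:*/18, job_F:*/6}
Op 6: register job_A */9 -> active={job_A:*/9, job_C:*/12, job_D:*/19, job_E:*/18, job_F:*/6}
Op 7: unregister job_E -> active={job_A:*/9, job_C:*/12, job_D:*/19, job_F:*/6}
Op 8: unregister job_C -> active={job_A:*/9, job_D:*/19, job_F:*/6}
Op 9: register job_D */7 -> active={job_A:*/9, job_D:*/7, job_F:*/6}
Op 10: register job_F */3 -> active={job_A:*/9, job_D:*/7, job_F:*/3}
  job_A: interval 9, next fire after T=51 is 54
  job_D: interval 7, next fire after T=51 is 56
  job_F: interval 3, next fire after T=51 is 54
Earliest fire time = 54 (job job_A)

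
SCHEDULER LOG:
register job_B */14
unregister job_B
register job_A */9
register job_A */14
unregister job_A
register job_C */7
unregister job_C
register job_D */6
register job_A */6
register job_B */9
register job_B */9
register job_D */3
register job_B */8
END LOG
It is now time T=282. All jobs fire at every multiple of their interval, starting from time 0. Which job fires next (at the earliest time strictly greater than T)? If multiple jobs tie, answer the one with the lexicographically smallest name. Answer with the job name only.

Answer: job_D

Derivation:
Op 1: register job_B */14 -> active={job_B:*/14}
Op 2: unregister job_B -> active={}
Op 3: register job_A */9 -> active={job_A:*/9}
Op 4: register job_A */14 -> active={job_A:*/14}
Op 5: unregister job_A -> active={}
Op 6: register job_C */7 -> active={job_C:*/7}
Op 7: unregister job_C -> active={}
Op 8: register job_D */6 -> active={job_D:*/6}
Op 9: register job_A */6 -> active={job_A:*/6, job_D:*/6}
Op 10: register job_B */9 -> active={job_A:*/6, job_B:*/9, job_D:*/6}
Op 11: register job_B */9 -> active={job_A:*/6, job_B:*/9, job_D:*/6}
Op 12: register job_D */3 -> active={job_A:*/6, job_B:*/9, job_D:*/3}
Op 13: register job_B */8 -> active={job_A:*/6, job_B:*/8, job_D:*/3}
  job_A: interval 6, next fire after T=282 is 288
  job_B: interval 8, next fire after T=282 is 288
  job_D: interval 3, next fire after T=282 is 285
Earliest = 285, winner (lex tiebreak) = job_D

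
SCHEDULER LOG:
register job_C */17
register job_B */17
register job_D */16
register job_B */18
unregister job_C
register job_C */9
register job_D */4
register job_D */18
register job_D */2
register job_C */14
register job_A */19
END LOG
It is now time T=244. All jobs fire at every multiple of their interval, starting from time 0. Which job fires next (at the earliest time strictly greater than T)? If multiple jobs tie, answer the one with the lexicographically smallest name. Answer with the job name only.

Answer: job_D

Derivation:
Op 1: register job_C */17 -> active={job_C:*/17}
Op 2: register job_B */17 -> active={job_B:*/17, job_C:*/17}
Op 3: register job_D */16 -> active={job_B:*/17, job_C:*/17, job_D:*/16}
Op 4: register job_B */18 -> active={job_B:*/18, job_C:*/17, job_D:*/16}
Op 5: unregister job_C -> active={job_B:*/18, job_D:*/16}
Op 6: register job_C */9 -> active={job_B:*/18, job_C:*/9, job_D:*/16}
Op 7: register job_D */4 -> active={job_B:*/18, job_C:*/9, job_D:*/4}
Op 8: register job_D */18 -> active={job_B:*/18, job_C:*/9, job_D:*/18}
Op 9: register job_D */2 -> active={job_B:*/18, job_C:*/9, job_D:*/2}
Op 10: register job_C */14 -> active={job_B:*/18, job_C:*/14, job_D:*/2}
Op 11: register job_A */19 -> active={job_A:*/19, job_B:*/18, job_C:*/14, job_D:*/2}
  job_A: interval 19, next fire after T=244 is 247
  job_B: interval 18, next fire after T=244 is 252
  job_C: interval 14, next fire after T=244 is 252
  job_D: interval 2, next fire after T=244 is 246
Earliest = 246, winner (lex tiebreak) = job_D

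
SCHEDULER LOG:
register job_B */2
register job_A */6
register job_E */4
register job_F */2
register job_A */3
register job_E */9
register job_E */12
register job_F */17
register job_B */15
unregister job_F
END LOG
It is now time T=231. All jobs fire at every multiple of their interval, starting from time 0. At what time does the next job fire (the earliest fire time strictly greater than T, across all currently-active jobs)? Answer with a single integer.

Answer: 234

Derivation:
Op 1: register job_B */2 -> active={job_B:*/2}
Op 2: register job_A */6 -> active={job_A:*/6, job_B:*/2}
Op 3: register job_E */4 -> active={job_A:*/6, job_B:*/2, job_E:*/4}
Op 4: register job_F */2 -> active={job_A:*/6, job_B:*/2, job_E:*/4, job_F:*/2}
Op 5: register job_A */3 -> active={job_A:*/3, job_B:*/2, job_E:*/4, job_F:*/2}
Op 6: register job_E */9 -> active={job_A:*/3, job_B:*/2, job_E:*/9, job_F:*/2}
Op 7: register job_E */12 -> active={job_A:*/3, job_B:*/2, job_E:*/12, job_F:*/2}
Op 8: register job_F */17 -> active={job_A:*/3, job_B:*/2, job_E:*/12, job_F:*/17}
Op 9: register job_B */15 -> active={job_A:*/3, job_B:*/15, job_E:*/12, job_F:*/17}
Op 10: unregister job_F -> active={job_A:*/3, job_B:*/15, job_E:*/12}
  job_A: interval 3, next fire after T=231 is 234
  job_B: interval 15, next fire after T=231 is 240
  job_E: interval 12, next fire after T=231 is 240
Earliest fire time = 234 (job job_A)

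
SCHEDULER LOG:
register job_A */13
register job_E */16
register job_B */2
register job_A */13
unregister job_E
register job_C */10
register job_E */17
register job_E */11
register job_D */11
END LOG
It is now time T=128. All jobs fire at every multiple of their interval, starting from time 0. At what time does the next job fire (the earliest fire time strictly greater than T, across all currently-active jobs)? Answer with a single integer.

Op 1: register job_A */13 -> active={job_A:*/13}
Op 2: register job_E */16 -> active={job_A:*/13, job_E:*/16}
Op 3: register job_B */2 -> active={job_A:*/13, job_B:*/2, job_E:*/16}
Op 4: register job_A */13 -> active={job_A:*/13, job_B:*/2, job_E:*/16}
Op 5: unregister job_E -> active={job_A:*/13, job_B:*/2}
Op 6: register job_C */10 -> active={job_A:*/13, job_B:*/2, job_C:*/10}
Op 7: register job_E */17 -> active={job_A:*/13, job_B:*/2, job_C:*/10, job_E:*/17}
Op 8: register job_E */11 -> active={job_A:*/13, job_B:*/2, job_C:*/10, job_E:*/11}
Op 9: register job_D */11 -> active={job_A:*/13, job_B:*/2, job_C:*/10, job_D:*/11, job_E:*/11}
  job_A: interval 13, next fire after T=128 is 130
  job_B: interval 2, next fire after T=128 is 130
  job_C: interval 10, next fire after T=128 is 130
  job_D: interval 11, next fire after T=128 is 132
  job_E: interval 11, next fire after T=128 is 132
Earliest fire time = 130 (job job_A)

Answer: 130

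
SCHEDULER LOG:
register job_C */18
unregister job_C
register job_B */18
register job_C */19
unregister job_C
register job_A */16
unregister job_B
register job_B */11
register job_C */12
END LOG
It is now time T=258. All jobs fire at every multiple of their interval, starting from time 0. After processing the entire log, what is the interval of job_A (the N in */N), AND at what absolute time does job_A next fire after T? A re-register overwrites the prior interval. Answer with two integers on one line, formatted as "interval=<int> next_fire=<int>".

Op 1: register job_C */18 -> active={job_C:*/18}
Op 2: unregister job_C -> active={}
Op 3: register job_B */18 -> active={job_B:*/18}
Op 4: register job_C */19 -> active={job_B:*/18, job_C:*/19}
Op 5: unregister job_C -> active={job_B:*/18}
Op 6: register job_A */16 -> active={job_A:*/16, job_B:*/18}
Op 7: unregister job_B -> active={job_A:*/16}
Op 8: register job_B */11 -> active={job_A:*/16, job_B:*/11}
Op 9: register job_C */12 -> active={job_A:*/16, job_B:*/11, job_C:*/12}
Final interval of job_A = 16
Next fire of job_A after T=258: (258//16+1)*16 = 272

Answer: interval=16 next_fire=272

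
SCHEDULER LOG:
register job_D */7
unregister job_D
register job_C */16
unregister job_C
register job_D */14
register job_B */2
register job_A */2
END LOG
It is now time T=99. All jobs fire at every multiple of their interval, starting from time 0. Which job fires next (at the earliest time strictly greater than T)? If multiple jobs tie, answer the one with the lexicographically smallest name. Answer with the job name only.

Answer: job_A

Derivation:
Op 1: register job_D */7 -> active={job_D:*/7}
Op 2: unregister job_D -> active={}
Op 3: register job_C */16 -> active={job_C:*/16}
Op 4: unregister job_C -> active={}
Op 5: register job_D */14 -> active={job_D:*/14}
Op 6: register job_B */2 -> active={job_B:*/2, job_D:*/14}
Op 7: register job_A */2 -> active={job_A:*/2, job_B:*/2, job_D:*/14}
  job_A: interval 2, next fire after T=99 is 100
  job_B: interval 2, next fire after T=99 is 100
  job_D: interval 14, next fire after T=99 is 112
Earliest = 100, winner (lex tiebreak) = job_A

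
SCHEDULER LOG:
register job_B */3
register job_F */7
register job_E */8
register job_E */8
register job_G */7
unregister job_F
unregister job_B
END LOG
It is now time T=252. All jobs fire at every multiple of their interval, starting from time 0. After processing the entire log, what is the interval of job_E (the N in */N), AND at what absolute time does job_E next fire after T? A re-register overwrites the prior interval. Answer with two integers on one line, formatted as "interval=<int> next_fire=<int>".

Op 1: register job_B */3 -> active={job_B:*/3}
Op 2: register job_F */7 -> active={job_B:*/3, job_F:*/7}
Op 3: register job_E */8 -> active={job_B:*/3, job_E:*/8, job_F:*/7}
Op 4: register job_E */8 -> active={job_B:*/3, job_E:*/8, job_F:*/7}
Op 5: register job_G */7 -> active={job_B:*/3, job_E:*/8, job_F:*/7, job_G:*/7}
Op 6: unregister job_F -> active={job_B:*/3, job_E:*/8, job_G:*/7}
Op 7: unregister job_B -> active={job_E:*/8, job_G:*/7}
Final interval of job_E = 8
Next fire of job_E after T=252: (252//8+1)*8 = 256

Answer: interval=8 next_fire=256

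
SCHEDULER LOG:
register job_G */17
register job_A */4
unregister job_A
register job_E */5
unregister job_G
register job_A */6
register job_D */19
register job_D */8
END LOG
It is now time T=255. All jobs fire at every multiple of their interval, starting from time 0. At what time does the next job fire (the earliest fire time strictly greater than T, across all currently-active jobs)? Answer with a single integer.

Op 1: register job_G */17 -> active={job_G:*/17}
Op 2: register job_A */4 -> active={job_A:*/4, job_G:*/17}
Op 3: unregister job_A -> active={job_G:*/17}
Op 4: register job_E */5 -> active={job_E:*/5, job_G:*/17}
Op 5: unregister job_G -> active={job_E:*/5}
Op 6: register job_A */6 -> active={job_A:*/6, job_E:*/5}
Op 7: register job_D */19 -> active={job_A:*/6, job_D:*/19, job_E:*/5}
Op 8: register job_D */8 -> active={job_A:*/6, job_D:*/8, job_E:*/5}
  job_A: interval 6, next fire after T=255 is 258
  job_D: interval 8, next fire after T=255 is 256
  job_E: interval 5, next fire after T=255 is 260
Earliest fire time = 256 (job job_D)

Answer: 256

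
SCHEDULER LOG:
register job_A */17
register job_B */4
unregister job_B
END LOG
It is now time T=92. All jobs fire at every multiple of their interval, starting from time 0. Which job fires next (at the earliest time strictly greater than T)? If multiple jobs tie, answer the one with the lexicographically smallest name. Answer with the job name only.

Op 1: register job_A */17 -> active={job_A:*/17}
Op 2: register job_B */4 -> active={job_A:*/17, job_B:*/4}
Op 3: unregister job_B -> active={job_A:*/17}
  job_A: interval 17, next fire after T=92 is 102
Earliest = 102, winner (lex tiebreak) = job_A

Answer: job_A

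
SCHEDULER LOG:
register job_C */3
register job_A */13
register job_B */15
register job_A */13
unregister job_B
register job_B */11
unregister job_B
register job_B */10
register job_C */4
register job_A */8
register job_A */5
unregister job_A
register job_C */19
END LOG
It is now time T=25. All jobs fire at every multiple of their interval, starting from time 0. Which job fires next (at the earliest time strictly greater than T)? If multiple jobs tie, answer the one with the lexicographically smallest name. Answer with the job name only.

Answer: job_B

Derivation:
Op 1: register job_C */3 -> active={job_C:*/3}
Op 2: register job_A */13 -> active={job_A:*/13, job_C:*/3}
Op 3: register job_B */15 -> active={job_A:*/13, job_B:*/15, job_C:*/3}
Op 4: register job_A */13 -> active={job_A:*/13, job_B:*/15, job_C:*/3}
Op 5: unregister job_B -> active={job_A:*/13, job_C:*/3}
Op 6: register job_B */11 -> active={job_A:*/13, job_B:*/11, job_C:*/3}
Op 7: unregister job_B -> active={job_A:*/13, job_C:*/3}
Op 8: register job_B */10 -> active={job_A:*/13, job_B:*/10, job_C:*/3}
Op 9: register job_C */4 -> active={job_A:*/13, job_B:*/10, job_C:*/4}
Op 10: register job_A */8 -> active={job_A:*/8, job_B:*/10, job_C:*/4}
Op 11: register job_A */5 -> active={job_A:*/5, job_B:*/10, job_C:*/4}
Op 12: unregister job_A -> active={job_B:*/10, job_C:*/4}
Op 13: register job_C */19 -> active={job_B:*/10, job_C:*/19}
  job_B: interval 10, next fire after T=25 is 30
  job_C: interval 19, next fire after T=25 is 38
Earliest = 30, winner (lex tiebreak) = job_B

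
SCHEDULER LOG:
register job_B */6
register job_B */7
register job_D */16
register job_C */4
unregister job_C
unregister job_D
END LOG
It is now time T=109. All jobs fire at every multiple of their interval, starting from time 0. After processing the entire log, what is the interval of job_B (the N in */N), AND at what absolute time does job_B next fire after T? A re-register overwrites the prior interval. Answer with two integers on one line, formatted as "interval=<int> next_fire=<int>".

Op 1: register job_B */6 -> active={job_B:*/6}
Op 2: register job_B */7 -> active={job_B:*/7}
Op 3: register job_D */16 -> active={job_B:*/7, job_D:*/16}
Op 4: register job_C */4 -> active={job_B:*/7, job_C:*/4, job_D:*/16}
Op 5: unregister job_C -> active={job_B:*/7, job_D:*/16}
Op 6: unregister job_D -> active={job_B:*/7}
Final interval of job_B = 7
Next fire of job_B after T=109: (109//7+1)*7 = 112

Answer: interval=7 next_fire=112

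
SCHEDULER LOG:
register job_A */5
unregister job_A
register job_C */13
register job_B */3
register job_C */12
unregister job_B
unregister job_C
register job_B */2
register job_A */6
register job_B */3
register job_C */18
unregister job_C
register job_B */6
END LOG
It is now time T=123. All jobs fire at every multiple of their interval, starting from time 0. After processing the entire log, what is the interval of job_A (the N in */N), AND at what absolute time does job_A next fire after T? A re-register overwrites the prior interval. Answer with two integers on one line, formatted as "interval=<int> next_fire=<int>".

Op 1: register job_A */5 -> active={job_A:*/5}
Op 2: unregister job_A -> active={}
Op 3: register job_C */13 -> active={job_C:*/13}
Op 4: register job_B */3 -> active={job_B:*/3, job_C:*/13}
Op 5: register job_C */12 -> active={job_B:*/3, job_C:*/12}
Op 6: unregister job_B -> active={job_C:*/12}
Op 7: unregister job_C -> active={}
Op 8: register job_B */2 -> active={job_B:*/2}
Op 9: register job_A */6 -> active={job_A:*/6, job_B:*/2}
Op 10: register job_B */3 -> active={job_A:*/6, job_B:*/3}
Op 11: register job_C */18 -> active={job_A:*/6, job_B:*/3, job_C:*/18}
Op 12: unregister job_C -> active={job_A:*/6, job_B:*/3}
Op 13: register job_B */6 -> active={job_A:*/6, job_B:*/6}
Final interval of job_A = 6
Next fire of job_A after T=123: (123//6+1)*6 = 126

Answer: interval=6 next_fire=126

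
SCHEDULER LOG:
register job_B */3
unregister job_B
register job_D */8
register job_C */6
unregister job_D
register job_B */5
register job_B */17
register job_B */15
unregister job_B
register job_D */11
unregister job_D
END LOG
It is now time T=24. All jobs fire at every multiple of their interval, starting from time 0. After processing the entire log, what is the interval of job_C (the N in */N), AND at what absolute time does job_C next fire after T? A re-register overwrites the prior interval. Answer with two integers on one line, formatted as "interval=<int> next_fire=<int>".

Answer: interval=6 next_fire=30

Derivation:
Op 1: register job_B */3 -> active={job_B:*/3}
Op 2: unregister job_B -> active={}
Op 3: register job_D */8 -> active={job_D:*/8}
Op 4: register job_C */6 -> active={job_C:*/6, job_D:*/8}
Op 5: unregister job_D -> active={job_C:*/6}
Op 6: register job_B */5 -> active={job_B:*/5, job_C:*/6}
Op 7: register job_B */17 -> active={job_B:*/17, job_C:*/6}
Op 8: register job_B */15 -> active={job_B:*/15, job_C:*/6}
Op 9: unregister job_B -> active={job_C:*/6}
Op 10: register job_D */11 -> active={job_C:*/6, job_D:*/11}
Op 11: unregister job_D -> active={job_C:*/6}
Final interval of job_C = 6
Next fire of job_C after T=24: (24//6+1)*6 = 30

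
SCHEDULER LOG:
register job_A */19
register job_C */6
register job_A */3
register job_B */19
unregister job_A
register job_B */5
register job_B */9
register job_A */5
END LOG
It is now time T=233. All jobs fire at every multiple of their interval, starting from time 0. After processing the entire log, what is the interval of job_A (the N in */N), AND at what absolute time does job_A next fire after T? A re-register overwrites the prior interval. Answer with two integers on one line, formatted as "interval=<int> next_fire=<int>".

Op 1: register job_A */19 -> active={job_A:*/19}
Op 2: register job_C */6 -> active={job_A:*/19, job_C:*/6}
Op 3: register job_A */3 -> active={job_A:*/3, job_C:*/6}
Op 4: register job_B */19 -> active={job_A:*/3, job_B:*/19, job_C:*/6}
Op 5: unregister job_A -> active={job_B:*/19, job_C:*/6}
Op 6: register job_B */5 -> active={job_B:*/5, job_C:*/6}
Op 7: register job_B */9 -> active={job_B:*/9, job_C:*/6}
Op 8: register job_A */5 -> active={job_A:*/5, job_B:*/9, job_C:*/6}
Final interval of job_A = 5
Next fire of job_A after T=233: (233//5+1)*5 = 235

Answer: interval=5 next_fire=235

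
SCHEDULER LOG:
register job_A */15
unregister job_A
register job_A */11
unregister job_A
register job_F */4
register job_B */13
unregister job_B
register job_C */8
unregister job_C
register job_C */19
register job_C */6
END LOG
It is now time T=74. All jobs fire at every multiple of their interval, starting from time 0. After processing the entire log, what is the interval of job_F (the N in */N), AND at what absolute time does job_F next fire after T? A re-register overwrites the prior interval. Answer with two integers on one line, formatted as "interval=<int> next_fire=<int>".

Op 1: register job_A */15 -> active={job_A:*/15}
Op 2: unregister job_A -> active={}
Op 3: register job_A */11 -> active={job_A:*/11}
Op 4: unregister job_A -> active={}
Op 5: register job_F */4 -> active={job_F:*/4}
Op 6: register job_B */13 -> active={job_B:*/13, job_F:*/4}
Op 7: unregister job_B -> active={job_F:*/4}
Op 8: register job_C */8 -> active={job_C:*/8, job_F:*/4}
Op 9: unregister job_C -> active={job_F:*/4}
Op 10: register job_C */19 -> active={job_C:*/19, job_F:*/4}
Op 11: register job_C */6 -> active={job_C:*/6, job_F:*/4}
Final interval of job_F = 4
Next fire of job_F after T=74: (74//4+1)*4 = 76

Answer: interval=4 next_fire=76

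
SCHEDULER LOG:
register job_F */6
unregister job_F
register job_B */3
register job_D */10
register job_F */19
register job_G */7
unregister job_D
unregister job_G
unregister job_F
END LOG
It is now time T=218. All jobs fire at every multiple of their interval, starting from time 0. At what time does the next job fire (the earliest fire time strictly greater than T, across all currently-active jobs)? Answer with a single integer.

Answer: 219

Derivation:
Op 1: register job_F */6 -> active={job_F:*/6}
Op 2: unregister job_F -> active={}
Op 3: register job_B */3 -> active={job_B:*/3}
Op 4: register job_D */10 -> active={job_B:*/3, job_D:*/10}
Op 5: register job_F */19 -> active={job_B:*/3, job_D:*/10, job_F:*/19}
Op 6: register job_G */7 -> active={job_B:*/3, job_D:*/10, job_F:*/19, job_G:*/7}
Op 7: unregister job_D -> active={job_B:*/3, job_F:*/19, job_G:*/7}
Op 8: unregister job_G -> active={job_B:*/3, job_F:*/19}
Op 9: unregister job_F -> active={job_B:*/3}
  job_B: interval 3, next fire after T=218 is 219
Earliest fire time = 219 (job job_B)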